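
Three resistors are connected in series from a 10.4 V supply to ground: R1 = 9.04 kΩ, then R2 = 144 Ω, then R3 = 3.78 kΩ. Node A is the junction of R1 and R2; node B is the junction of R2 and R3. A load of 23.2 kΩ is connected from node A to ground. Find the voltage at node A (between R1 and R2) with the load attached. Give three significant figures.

V ≈ 2.82 V

Below node A the series string R2+R3 = 3924 Ω sits in parallel with the 23200 Ω load: 3356 Ω.
V_A = 10.4 × 3356/(9040 + 3356) = 2.82 V.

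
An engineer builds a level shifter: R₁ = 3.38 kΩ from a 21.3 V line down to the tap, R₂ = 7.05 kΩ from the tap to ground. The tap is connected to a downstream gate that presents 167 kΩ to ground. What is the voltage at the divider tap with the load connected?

The load sits in parallel with R₂: R₂‖R_L = (7.05 × 167) / (7.05 + 167) = 6.764 kΩ.
V_out = 21.3 × 6.764 / (3.38 + 6.764) = 21.3 × 6.764/10.14 = 14.2 V.

V_out ≈ 14.2 V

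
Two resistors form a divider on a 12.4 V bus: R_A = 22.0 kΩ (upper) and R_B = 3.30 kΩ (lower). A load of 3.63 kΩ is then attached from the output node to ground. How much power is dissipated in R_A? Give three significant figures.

P ≈ 6.01 mW

Total resistance from the source is R_A + (R_B‖R_L) = 23.73 kΩ, so I = 12.4/23.73 kΩ = 0.5226 mA.
P = I²·R_A = (0.5226 mA)² × 22.0 kΩ = 6.01 mW.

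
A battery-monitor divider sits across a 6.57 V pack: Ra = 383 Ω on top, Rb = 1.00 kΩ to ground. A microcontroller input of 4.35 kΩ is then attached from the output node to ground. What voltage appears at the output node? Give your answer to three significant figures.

The load sits in parallel with Rb: Rb‖R_L = (1000 × 4350) / (1000 + 4350) = 813.1 Ω.
V_out = 6.57 × 813.1 / (383 + 813.1) = 6.57 × 813.1/1196 = 4.47 V.
(Unloaded it would have been 4.75 V.)

V_out ≈ 4.47 V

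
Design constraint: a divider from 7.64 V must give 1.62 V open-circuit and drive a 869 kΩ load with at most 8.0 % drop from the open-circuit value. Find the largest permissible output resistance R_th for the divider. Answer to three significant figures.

R_th ≤ 75.6 kΩ

Loading drop = R_th/(R_th + R_L) ≤ 0.0800, so R_th ≤ R_L · ε/(1−ε) = 869 kΩ × 0.0800/0.9200 = 75.6 kΩ.
(Any R1, R2 with R2/(R1+R2) = 0.212 and R1‖R2 ≤ 75.6 kΩ will meet the spec.)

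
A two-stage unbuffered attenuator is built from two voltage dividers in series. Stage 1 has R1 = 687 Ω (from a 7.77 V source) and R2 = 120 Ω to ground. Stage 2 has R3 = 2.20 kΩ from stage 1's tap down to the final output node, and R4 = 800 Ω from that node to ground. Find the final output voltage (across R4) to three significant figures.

V_out ≈ 0.298 V

Stage 2 presents R3+R4 = 3000 Ω as a load on stage 1's tap.
Stage 1's lower leg becomes R2‖(R3+R4) = 115.4 Ω, so V_mid = 7.77 × 115.4/802.4 = 1.117 V.
Stage 2 is itself unloaded: V_out = V_mid × R4/(R3+R4) = 1.117 × 800/3000 = 0.298 V.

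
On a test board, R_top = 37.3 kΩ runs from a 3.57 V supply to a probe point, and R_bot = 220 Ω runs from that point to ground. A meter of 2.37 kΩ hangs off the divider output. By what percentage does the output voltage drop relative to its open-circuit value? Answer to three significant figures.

8.45 %

Unloaded V = 3.57 × 220/37520 = 0.020933 V.
Loaded: R_bot‖R_L = 201.3 Ω, giving V = 3.57 × 201.3/37500 = 0.019164 V.
Drop = (0.020933 − 0.019164) / 0.020933 = 8.45 %.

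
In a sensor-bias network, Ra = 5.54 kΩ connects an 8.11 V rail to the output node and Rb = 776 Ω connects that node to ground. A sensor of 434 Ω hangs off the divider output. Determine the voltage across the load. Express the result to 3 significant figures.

The load sits in parallel with Rb: Rb‖R_L = (776 × 434) / (776 + 434) = 278.3 Ω.
V_out = 8.11 × 278.3 / (5540 + 278.3) = 8.11 × 278.3/5818 = 0.388 V.

V_out ≈ 0.388 V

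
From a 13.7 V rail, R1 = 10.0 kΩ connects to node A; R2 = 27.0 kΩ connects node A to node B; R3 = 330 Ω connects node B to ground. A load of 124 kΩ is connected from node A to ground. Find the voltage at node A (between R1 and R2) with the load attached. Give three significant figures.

Below node A the series string R2+R3 = 27330 Ω sits in parallel with the 124000 Ω load: 22390 Ω.
V_A = 13.7 × 22390/(10000 + 22390) = 9.47 V.

V ≈ 9.47 V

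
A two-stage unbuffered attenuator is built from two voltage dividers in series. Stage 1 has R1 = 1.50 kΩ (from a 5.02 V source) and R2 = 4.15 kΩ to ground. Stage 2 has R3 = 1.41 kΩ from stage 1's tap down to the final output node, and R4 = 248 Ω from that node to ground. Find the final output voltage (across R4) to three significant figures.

V_out ≈ 0.331 V

Stage 2 presents R3+R4 = 1658 Ω as a load on stage 1's tap.
Stage 1's lower leg becomes R2‖(R3+R4) = 1185 Ω, so V_mid = 5.02 × 1185/2685 = 2.215 V.
Stage 2 is itself unloaded: V_out = V_mid × R4/(R3+R4) = 2.215 × 248/1658 = 0.331 V.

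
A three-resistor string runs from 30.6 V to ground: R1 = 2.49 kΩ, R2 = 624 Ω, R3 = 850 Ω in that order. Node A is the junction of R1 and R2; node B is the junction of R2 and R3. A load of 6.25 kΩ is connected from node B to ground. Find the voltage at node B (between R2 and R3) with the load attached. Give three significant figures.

V ≈ 5.93 V

At node B, R3 is in parallel with the load: R3‖R_L = 748.2 Ω.
Below node A the resistance is R2 + (R3‖R_L) = 1372 Ω, so V_A = 30.6 × 1372/3862 = 10.87 V.
Then V_B = V_A × (R3‖R_L)/(R2 + R3‖R_L) = 10.87 × 748.2/1372 = 5.93 V.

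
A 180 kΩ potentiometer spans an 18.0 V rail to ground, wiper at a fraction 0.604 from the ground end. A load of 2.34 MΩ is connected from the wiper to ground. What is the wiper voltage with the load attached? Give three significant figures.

The wiper splits the pot into (1−α)R = 71.28 kΩ above and αR = 108.7 kΩ below.
Lower section ‖ load = 103.9 kΩ.
V_wiper = 18.0 × 103.9/(71.28 + 103.9) = 10.7 V.

V ≈ 10.7 V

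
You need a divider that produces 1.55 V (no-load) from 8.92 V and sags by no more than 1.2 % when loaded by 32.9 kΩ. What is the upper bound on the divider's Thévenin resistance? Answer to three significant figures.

R_th ≤ 400 Ω

Loading drop = R_th/(R_th + R_L) ≤ 0.0120, so R_th ≤ R_L · ε/(1−ε) = 32.9 kΩ × 0.0120/0.9880 = 400 Ω.
(Any R1, R2 with R2/(R1+R2) = 0.174 and R1‖R2 ≤ 400 Ω will meet the spec.)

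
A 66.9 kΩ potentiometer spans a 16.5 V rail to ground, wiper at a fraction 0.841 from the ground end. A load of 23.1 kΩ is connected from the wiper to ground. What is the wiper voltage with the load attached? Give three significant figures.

V ≈ 10.0 V

The wiper splits the pot into (1−α)R = 10.64 kΩ above and αR = 56.26 kΩ below.
Lower section ‖ load = 16.38 kΩ.
V_wiper = 16.5 × 16.38/(10.64 + 16.38) = 10.0 V.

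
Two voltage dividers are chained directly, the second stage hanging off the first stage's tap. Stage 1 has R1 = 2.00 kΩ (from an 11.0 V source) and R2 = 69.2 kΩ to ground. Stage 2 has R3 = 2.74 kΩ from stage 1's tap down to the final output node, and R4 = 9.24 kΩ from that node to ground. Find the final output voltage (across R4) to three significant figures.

V_out ≈ 7.09 V

Stage 2 presents R3+R4 = 11.98 kΩ as a load on stage 1's tap.
Stage 1's lower leg becomes R2‖(R3+R4) = 10.21 kΩ, so V_mid = 11.0 × 10.21/12.21 = 9.199 V.
Stage 2 is itself unloaded: V_out = V_mid × R4/(R3+R4) = 9.199 × 9.24/11.98 = 7.09 V.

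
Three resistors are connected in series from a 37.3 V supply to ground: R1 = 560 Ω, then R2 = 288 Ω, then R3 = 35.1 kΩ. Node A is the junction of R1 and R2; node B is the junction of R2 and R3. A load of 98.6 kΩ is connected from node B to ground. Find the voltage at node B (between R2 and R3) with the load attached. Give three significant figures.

At node B, R3 is in parallel with the load: R3‖R_L = 25890 Ω.
Below node A the resistance is R2 + (R3‖R_L) = 26170 Ω, so V_A = 37.3 × 26170/26730 = 36.52 V.
Then V_B = V_A × (R3‖R_L)/(R2 + R3‖R_L) = 36.52 × 25890/26170 = 36.1 V.

V ≈ 36.1 V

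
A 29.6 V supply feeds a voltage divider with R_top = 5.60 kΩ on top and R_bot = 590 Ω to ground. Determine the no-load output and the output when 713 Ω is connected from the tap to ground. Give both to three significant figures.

Open-circuit: V = 29.6 × 590/(5600 + 590) = 2.82 V.
With the load, R_bot becomes R_bot‖R_L = 322.8 Ω, so V = 29.6 × 322.8/5923 = 1.61 V.

Unloaded: 2.82 V; loaded: 1.61 V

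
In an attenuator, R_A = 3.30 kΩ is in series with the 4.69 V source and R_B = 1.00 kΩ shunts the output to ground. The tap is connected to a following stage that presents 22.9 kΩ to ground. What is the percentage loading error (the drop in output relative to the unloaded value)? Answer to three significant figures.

3.24 %

The divider's output (Thévenin) resistance is R_A‖R_B = 0.7674 kΩ.
Fractional drop under load = R_th/(R_th + R_L) = 0.7674 / (0.7674 + 22.9) = 0.03243.
So the output falls by 3.24 %.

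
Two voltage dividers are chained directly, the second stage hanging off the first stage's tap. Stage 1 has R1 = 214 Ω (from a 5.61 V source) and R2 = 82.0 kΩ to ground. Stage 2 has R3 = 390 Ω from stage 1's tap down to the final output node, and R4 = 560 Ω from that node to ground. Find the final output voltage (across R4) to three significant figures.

Stage 2 presents R3+R4 = 950.0 Ω as a load on stage 1's tap.
Stage 1's lower leg becomes R2‖(R3+R4) = 939.1 Ω, so V_mid = 5.61 × 939.1/1153 = 4.569 V.
Stage 2 is itself unloaded: V_out = V_mid × R4/(R3+R4) = 4.569 × 560/950.0 = 2.69 V.

V_out ≈ 2.69 V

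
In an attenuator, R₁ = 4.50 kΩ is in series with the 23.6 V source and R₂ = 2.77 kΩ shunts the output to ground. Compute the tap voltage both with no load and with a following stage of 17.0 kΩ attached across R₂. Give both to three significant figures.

Unloaded: 8.99 V; loaded: 8.17 V

Open-circuit: V = 23.6 × 2.77/(4.50 + 2.77) = 8.99 V.
With the load, R₂ becomes R₂‖R_L = 2.382 kΩ, so V = 23.6 × 2.382/6.882 = 8.17 V.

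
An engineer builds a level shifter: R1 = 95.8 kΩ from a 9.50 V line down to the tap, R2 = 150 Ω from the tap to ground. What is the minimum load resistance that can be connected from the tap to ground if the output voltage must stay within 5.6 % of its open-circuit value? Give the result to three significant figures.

Output resistance R_th = R1‖R2 = (95800 × 150)/95950 = 149.8 Ω.
The fractional drop is R_th/(R_th + R_L); requiring this ≤ 0.0560 gives R_L ≥ R_th(1/0.0560 − 1) = 149.8 × 16.86 = 2.52 kΩ.

R_L(min) ≈ 2.52 kΩ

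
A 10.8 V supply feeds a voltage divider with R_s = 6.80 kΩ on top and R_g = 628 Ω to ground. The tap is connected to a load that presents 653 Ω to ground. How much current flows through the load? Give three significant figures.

I_L ≈ 0.744 mA

R_g‖R_L = 320.1 Ω; V_out = 10.8 × 320.1/7120 = 0.4856 V.
I_L = V_out / R_L = 0.4856 / 653 Ω = 0.744 mA.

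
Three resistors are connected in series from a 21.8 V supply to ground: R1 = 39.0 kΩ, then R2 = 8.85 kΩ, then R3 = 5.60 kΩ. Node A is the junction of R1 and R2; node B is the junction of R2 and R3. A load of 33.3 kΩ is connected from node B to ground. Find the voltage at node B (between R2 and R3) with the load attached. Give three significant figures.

V ≈ 1.99 V

At node B, R3 is in parallel with the load: R3‖R_L = 4.794 kΩ.
Below node A the resistance is R2 + (R3‖R_L) = 13.64 kΩ, so V_A = 21.8 × 13.64/52.64 = 5.650 V.
Then V_B = V_A × (R3‖R_L)/(R2 + R3‖R_L) = 5.650 × 4.794/13.64 = 1.99 V.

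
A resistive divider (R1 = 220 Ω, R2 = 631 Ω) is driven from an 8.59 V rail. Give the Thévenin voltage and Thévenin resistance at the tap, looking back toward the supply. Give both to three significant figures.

V_th = 6.37 V, R_th = 163 Ω

V_th is the open-circuit tap voltage: 8.59 × 631/(220 + 631) = 6.37 V.
With the supply zeroed, R1 and R2 appear in parallel from the tap: R_th = R1‖R2 = (220 × 631)/851.0 = 163 Ω.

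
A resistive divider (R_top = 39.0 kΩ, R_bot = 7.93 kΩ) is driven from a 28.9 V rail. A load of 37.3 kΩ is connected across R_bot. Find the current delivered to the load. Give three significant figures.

I_L ≈ 0.111 mA

R_bot‖R_L = 6.540 kΩ; V_out = 28.9 × 6.540/45.54 = 4.150 V.
I_L = V_out / R_L = 4.150 / 37.3 kΩ = 0.111 mA.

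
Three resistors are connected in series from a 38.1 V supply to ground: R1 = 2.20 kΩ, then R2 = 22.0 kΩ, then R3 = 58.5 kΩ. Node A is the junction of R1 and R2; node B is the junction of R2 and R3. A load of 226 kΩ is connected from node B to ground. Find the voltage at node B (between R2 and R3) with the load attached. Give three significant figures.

At node B, R3 is in parallel with the load: R3‖R_L = 46.47 kΩ.
Below node A the resistance is R2 + (R3‖R_L) = 68.47 kΩ, so V_A = 38.1 × 68.47/70.67 = 36.91 V.
Then V_B = V_A × (R3‖R_L)/(R2 + R3‖R_L) = 36.91 × 46.47/68.47 = 25.1 V.

V ≈ 25.1 V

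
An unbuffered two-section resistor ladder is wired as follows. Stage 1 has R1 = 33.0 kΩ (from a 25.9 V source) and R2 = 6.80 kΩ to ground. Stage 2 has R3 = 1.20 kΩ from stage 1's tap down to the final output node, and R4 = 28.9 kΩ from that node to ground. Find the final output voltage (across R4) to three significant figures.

V_out ≈ 3.58 V

Stage 2 presents R3+R4 = 30.10 kΩ as a load on stage 1's tap.
Stage 1's lower leg becomes R2‖(R3+R4) = 5.547 kΩ, so V_mid = 25.9 × 5.547/38.55 = 3.727 V.
Stage 2 is itself unloaded: V_out = V_mid × R4/(R3+R4) = 3.727 × 28.9/30.10 = 3.58 V.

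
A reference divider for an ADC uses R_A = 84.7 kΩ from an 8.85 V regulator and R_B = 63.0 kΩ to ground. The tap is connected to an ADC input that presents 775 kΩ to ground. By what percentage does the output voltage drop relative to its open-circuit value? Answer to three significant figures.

The divider's output (Thévenin) resistance is R_A‖R_B = 36.13 kΩ.
Fractional drop under load = R_th/(R_th + R_L) = 36.13 / (36.13 + 775) = 0.04454.
So the output falls by 4.45 %.

4.45 %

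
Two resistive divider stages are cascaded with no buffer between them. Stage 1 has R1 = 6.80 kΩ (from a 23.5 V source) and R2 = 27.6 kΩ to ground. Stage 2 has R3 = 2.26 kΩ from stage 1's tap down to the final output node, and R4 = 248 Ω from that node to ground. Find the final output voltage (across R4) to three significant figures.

V_out ≈ 0.587 V

Stage 2 presents R3+R4 = 2508 Ω as a load on stage 1's tap.
Stage 1's lower leg becomes R2‖(R3+R4) = 2299 Ω, so V_mid = 23.5 × 2299/9099 = 5.938 V.
Stage 2 is itself unloaded: V_out = V_mid × R4/(R3+R4) = 5.938 × 248/2508 = 0.587 V.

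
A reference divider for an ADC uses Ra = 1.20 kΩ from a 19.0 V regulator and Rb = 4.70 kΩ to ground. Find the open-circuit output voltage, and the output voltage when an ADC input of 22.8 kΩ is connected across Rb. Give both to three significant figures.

Unloaded: 15.1 V; loaded: 14.5 V

Open-circuit: V = 19.0 × 4.70/(1.20 + 4.70) = 15.1 V.
With the load, Rb becomes Rb‖R_L = 3.897 kΩ, so V = 19.0 × 3.897/5.097 = 14.5 V.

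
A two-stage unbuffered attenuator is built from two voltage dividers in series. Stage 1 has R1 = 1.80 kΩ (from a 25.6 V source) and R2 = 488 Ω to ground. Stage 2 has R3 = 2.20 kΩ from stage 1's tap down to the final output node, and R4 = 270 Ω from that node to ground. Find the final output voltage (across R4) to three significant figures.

V_out ≈ 0.517 V

Stage 2 presents R3+R4 = 2470 Ω as a load on stage 1's tap.
Stage 1's lower leg becomes R2‖(R3+R4) = 407.5 Ω, so V_mid = 25.6 × 407.5/2207 = 4.726 V.
Stage 2 is itself unloaded: V_out = V_mid × R4/(R3+R4) = 4.726 × 270/2470 = 0.517 V.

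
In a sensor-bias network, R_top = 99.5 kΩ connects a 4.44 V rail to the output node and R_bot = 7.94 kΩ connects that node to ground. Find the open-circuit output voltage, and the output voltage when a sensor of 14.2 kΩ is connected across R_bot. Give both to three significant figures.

Open-circuit: V = 4.44 × 7.94/(99.5 + 7.94) = 0.328 V.
With the load, R_bot becomes R_bot‖R_L = 5.093 kΩ, so V = 4.44 × 5.093/104.6 = 0.216 V.

Unloaded: 0.328 V; loaded: 0.216 V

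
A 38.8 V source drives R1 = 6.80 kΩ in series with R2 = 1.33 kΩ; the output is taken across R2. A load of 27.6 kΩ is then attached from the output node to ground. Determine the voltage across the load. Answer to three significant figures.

V_out ≈ 6.10 V

The load sits in parallel with R2: R2‖R_L = (1.33 × 27.6) / (1.33 + 27.6) = 1.269 kΩ.
V_out = 38.8 × 1.269 / (6.80 + 1.269) = 38.8 × 1.269/8.069 = 6.10 V.
(Unloaded it would have been 6.35 V.)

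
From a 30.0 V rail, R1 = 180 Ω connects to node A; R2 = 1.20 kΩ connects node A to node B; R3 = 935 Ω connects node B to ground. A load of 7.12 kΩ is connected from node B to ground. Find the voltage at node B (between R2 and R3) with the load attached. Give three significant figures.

V ≈ 11.2 V

At node B, R3 is in parallel with the load: R3‖R_L = 826.5 Ω.
Below node A the resistance is R2 + (R3‖R_L) = 2026 Ω, so V_A = 30.0 × 2026/2206 = 27.55 V.
Then V_B = V_A × (R3‖R_L)/(R2 + R3‖R_L) = 27.55 × 826.5/2026 = 11.2 V.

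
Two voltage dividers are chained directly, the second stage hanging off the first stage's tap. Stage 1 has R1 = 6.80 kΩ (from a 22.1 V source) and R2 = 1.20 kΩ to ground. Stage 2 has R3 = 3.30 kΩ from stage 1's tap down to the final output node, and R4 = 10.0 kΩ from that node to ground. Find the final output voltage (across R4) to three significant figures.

V_out ≈ 2.31 V

Stage 2 presents R3+R4 = 13.30 kΩ as a load on stage 1's tap.
Stage 1's lower leg becomes R2‖(R3+R4) = 1.101 kΩ, so V_mid = 22.1 × 1.101/7.901 = 3.079 V.
Stage 2 is itself unloaded: V_out = V_mid × R4/(R3+R4) = 3.079 × 10.0/13.30 = 2.31 V.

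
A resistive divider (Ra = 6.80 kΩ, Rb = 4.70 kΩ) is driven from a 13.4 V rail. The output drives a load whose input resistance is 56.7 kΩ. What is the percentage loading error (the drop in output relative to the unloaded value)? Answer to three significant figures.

4.67 %

The divider's output (Thévenin) resistance is Ra‖Rb = 2.779 kΩ.
Fractional drop under load = R_th/(R_th + R_L) = 2.779 / (2.779 + 56.7) = 0.04672.
So the output falls by 4.67 %.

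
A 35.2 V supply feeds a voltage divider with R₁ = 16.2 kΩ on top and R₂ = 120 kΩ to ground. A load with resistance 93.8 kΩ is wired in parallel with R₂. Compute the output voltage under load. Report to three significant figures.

The load sits in parallel with R₂: R₂‖R_L = (120 × 93.8) / (120 + 93.8) = 52.65 kΩ.
V_out = 35.2 × 52.65 / (16.2 + 52.65) = 35.2 × 52.65/68.85 = 26.9 V.

V_out ≈ 26.9 V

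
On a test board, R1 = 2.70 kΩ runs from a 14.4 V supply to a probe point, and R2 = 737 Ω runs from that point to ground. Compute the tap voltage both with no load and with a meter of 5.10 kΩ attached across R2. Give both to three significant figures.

Open-circuit: V = 14.4 × 737/(2700 + 737) = 3.09 V.
With the load, R2 becomes R2‖R_L = 643.9 Ω, so V = 14.4 × 643.9/3344 = 2.77 V.

Unloaded: 3.09 V; loaded: 2.77 V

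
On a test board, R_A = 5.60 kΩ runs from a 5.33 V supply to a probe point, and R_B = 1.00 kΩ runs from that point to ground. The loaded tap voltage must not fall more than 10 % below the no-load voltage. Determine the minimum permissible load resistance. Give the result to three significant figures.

Output resistance R_th = R_A‖R_B = (5600 × 1000)/6600 = 848.5 Ω.
The fractional drop is R_th/(R_th + R_L); requiring this ≤ 0.100 gives R_L ≥ R_th(1/0.100 − 1) = 848.5 × 9.000 = 7.64 kΩ.

R_L(min) ≈ 7.64 kΩ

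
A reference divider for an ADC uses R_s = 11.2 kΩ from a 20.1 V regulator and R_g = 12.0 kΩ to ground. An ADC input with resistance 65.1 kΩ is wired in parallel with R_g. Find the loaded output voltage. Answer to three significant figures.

V_out ≈ 9.55 V

The load sits in parallel with R_g: R_g‖R_L = (12.0 × 65.1) / (12.0 + 65.1) = 10.13 kΩ.
V_out = 20.1 × 10.13 / (11.2 + 10.13) = 20.1 × 10.13/21.33 = 9.55 V.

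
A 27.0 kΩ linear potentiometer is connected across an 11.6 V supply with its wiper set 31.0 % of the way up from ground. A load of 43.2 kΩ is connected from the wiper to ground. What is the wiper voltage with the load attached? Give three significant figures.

The wiper splits the pot into (1−α)R = 18.63 kΩ above and αR = 8.370 kΩ below.
Lower section ‖ load = 7.012 kΩ.
V_wiper = 11.6 × 7.012/(18.63 + 7.012) = 3.17 V.

V ≈ 3.17 V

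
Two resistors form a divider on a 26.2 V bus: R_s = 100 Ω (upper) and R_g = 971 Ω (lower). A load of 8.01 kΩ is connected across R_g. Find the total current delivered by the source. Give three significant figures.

I ≈ 27.1 mA

R_g‖R_L = 866.0 Ω, so the source sees R_s + R_g‖R_L = 966.0 Ω.
I = 26.2 V / 966.0 Ω = 27.1 mA.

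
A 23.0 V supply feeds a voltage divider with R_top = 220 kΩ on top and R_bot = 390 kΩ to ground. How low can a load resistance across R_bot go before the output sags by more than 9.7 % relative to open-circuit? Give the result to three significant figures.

R_L(min) ≈ 1.31 MΩ

Output resistance R_th = R_top‖R_bot = (220 × 390)/610.0 = 140.7 kΩ.
The fractional drop is R_th/(R_th + R_L); requiring this ≤ 0.0970 gives R_L ≥ R_th(1/0.0970 − 1) = 140.7 × 9.309 = 1.31 MΩ.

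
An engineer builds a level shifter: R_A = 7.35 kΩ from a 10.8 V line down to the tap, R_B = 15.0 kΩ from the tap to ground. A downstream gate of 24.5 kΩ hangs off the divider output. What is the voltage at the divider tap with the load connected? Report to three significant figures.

The load sits in parallel with R_B: R_B‖R_L = (15.0 × 24.5) / (15.0 + 24.5) = 9.304 kΩ.
V_out = 10.8 × 9.304 / (7.35 + 9.304) = 10.8 × 9.304/16.65 = 6.03 V.
(Unloaded it would have been 7.25 V.)

V_out ≈ 6.03 V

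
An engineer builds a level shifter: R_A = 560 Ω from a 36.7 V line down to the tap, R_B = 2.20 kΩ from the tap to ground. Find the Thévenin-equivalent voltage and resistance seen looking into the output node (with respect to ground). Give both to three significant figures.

V_th is the open-circuit tap voltage: 36.7 × 2200/(560 + 2200) = 29.3 V.
With the supply zeroed, R_A and R_B appear in parallel from the tap: R_th = R_A‖R_B = (560 × 2200)/2760 = 446 Ω.

V_th = 29.3 V, R_th = 446 Ω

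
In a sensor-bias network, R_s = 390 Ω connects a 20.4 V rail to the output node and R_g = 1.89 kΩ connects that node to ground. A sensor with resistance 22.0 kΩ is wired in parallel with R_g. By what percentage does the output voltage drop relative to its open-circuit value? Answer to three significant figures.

The divider's output (Thévenin) resistance is R_s‖R_g = 323.3 Ω.
Fractional drop under load = R_th/(R_th + R_L) = 323.3 / (323.3 + 22000) = 0.01448.
So the output falls by 1.45 %.

1.45 %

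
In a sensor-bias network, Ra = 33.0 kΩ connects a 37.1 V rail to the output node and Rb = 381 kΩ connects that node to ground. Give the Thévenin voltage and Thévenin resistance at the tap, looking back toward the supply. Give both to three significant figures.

V_th = 34.1 V, R_th = 30.4 kΩ

V_th is the open-circuit tap voltage: 37.1 × 381/(33.0 + 381) = 34.1 V.
With the supply zeroed, Ra and Rb appear in parallel from the tap: R_th = Ra‖Rb = (33.0 × 381)/414.0 = 30.4 kΩ.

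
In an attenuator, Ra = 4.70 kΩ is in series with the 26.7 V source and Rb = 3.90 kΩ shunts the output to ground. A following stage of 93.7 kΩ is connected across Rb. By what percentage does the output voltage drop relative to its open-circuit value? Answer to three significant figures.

The divider's output (Thévenin) resistance is Ra‖Rb = 2.131 kΩ.
Fractional drop under load = R_th/(R_th + R_L) = 2.131 / (2.131 + 93.7) = 0.02224.
So the output falls by 2.22 %.

2.22 %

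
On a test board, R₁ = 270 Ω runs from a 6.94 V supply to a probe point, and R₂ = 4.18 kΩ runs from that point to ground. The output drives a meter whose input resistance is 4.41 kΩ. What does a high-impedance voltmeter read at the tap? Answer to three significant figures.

V_out ≈ 6.16 V

The load sits in parallel with R₂: R₂‖R_L = (4180 × 4410) / (4180 + 4410) = 2146 Ω.
V_out = 6.94 × 2146 / (270 + 2146) = 6.94 × 2146/2416 = 6.16 V.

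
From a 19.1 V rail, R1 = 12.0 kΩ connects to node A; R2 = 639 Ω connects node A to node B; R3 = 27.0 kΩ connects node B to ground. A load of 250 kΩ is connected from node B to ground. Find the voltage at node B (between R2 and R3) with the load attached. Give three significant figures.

V ≈ 12.6 V

At node B, R3 is in parallel with the load: R3‖R_L = 24370 Ω.
Below node A the resistance is R2 + (R3‖R_L) = 25010 Ω, so V_A = 19.1 × 25010/37010 = 12.91 V.
Then V_B = V_A × (R3‖R_L)/(R2 + R3‖R_L) = 12.91 × 24370/25010 = 12.6 V.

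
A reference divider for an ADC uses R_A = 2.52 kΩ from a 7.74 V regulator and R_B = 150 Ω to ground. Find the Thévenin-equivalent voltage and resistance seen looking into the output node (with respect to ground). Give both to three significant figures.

V_th = 0.435 V, R_th = 142 Ω

V_th is the open-circuit tap voltage: 7.74 × 150/(2520 + 150) = 0.435 V.
With the supply zeroed, R_A and R_B appear in parallel from the tap: R_th = R_A‖R_B = (2520 × 150)/2670 = 142 Ω.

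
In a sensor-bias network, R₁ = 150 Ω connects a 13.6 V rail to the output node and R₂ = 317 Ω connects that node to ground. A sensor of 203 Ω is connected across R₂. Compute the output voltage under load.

V_out ≈ 6.15 V

The load sits in parallel with R₂: R₂‖R_L = (317 × 203) / (317 + 203) = 123.8 Ω.
V_out = 13.6 × 123.8 / (150 + 123.8) = 13.6 × 123.8/273.8 = 6.15 V.
(Unloaded it would have been 9.23 V.)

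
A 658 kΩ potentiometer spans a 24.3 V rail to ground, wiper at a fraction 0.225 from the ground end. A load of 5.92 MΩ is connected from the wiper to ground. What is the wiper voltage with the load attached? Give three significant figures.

The wiper splits the pot into (1−α)R = 509.9 kΩ above and αR = 148.1 kΩ below.
Lower section ‖ load = 144.4 kΩ.
V_wiper = 24.3 × 144.4/(509.9 + 144.4) = 5.36 V.

V ≈ 5.36 V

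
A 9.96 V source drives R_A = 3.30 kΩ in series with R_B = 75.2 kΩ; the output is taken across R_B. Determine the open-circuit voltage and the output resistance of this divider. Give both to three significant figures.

V_th = 9.54 V, R_th = 3.16 kΩ

V_th is the open-circuit tap voltage: 9.96 × 75.2/(3.30 + 75.2) = 9.54 V.
With the supply zeroed, R_A and R_B appear in parallel from the tap: R_th = R_A‖R_B = (3.30 × 75.2)/78.50 = 3.16 kΩ.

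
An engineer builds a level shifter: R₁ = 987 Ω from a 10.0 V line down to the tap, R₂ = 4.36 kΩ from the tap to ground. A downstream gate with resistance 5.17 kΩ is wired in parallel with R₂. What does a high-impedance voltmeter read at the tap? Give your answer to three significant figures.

V_out ≈ 7.06 V

The load sits in parallel with R₂: R₂‖R_L = (4360 × 5170) / (4360 + 5170) = 2365 Ω.
V_out = 10.0 × 2365 / (987 + 2365) = 10.0 × 2365/3352 = 7.06 V.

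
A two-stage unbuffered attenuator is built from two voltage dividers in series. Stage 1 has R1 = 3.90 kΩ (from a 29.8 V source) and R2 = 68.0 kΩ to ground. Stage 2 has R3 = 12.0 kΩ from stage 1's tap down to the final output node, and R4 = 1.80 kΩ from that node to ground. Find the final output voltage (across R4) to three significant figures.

Stage 2 presents R3+R4 = 13.80 kΩ as a load on stage 1's tap.
Stage 1's lower leg becomes R2‖(R3+R4) = 11.47 kΩ, so V_mid = 29.8 × 11.47/15.37 = 22.24 V.
Stage 2 is itself unloaded: V_out = V_mid × R4/(R3+R4) = 22.24 × 1.80/13.80 = 2.90 V.

V_out ≈ 2.90 V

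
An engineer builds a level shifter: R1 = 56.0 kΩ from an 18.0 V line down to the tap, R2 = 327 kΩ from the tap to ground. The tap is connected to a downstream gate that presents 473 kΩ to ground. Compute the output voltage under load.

The load sits in parallel with R2: R2‖R_L = (327 × 473) / (327 + 473) = 193.3 kΩ.
V_out = 18.0 × 193.3 / (56.0 + 193.3) = 18.0 × 193.3/249.3 = 14.0 V.

V_out ≈ 14.0 V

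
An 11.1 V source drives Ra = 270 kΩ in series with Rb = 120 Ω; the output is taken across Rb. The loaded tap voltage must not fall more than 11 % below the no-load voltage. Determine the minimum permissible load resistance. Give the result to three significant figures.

Output resistance R_th = Ra‖Rb = (270000 × 120)/270100 = 119.9 Ω.
The fractional drop is R_th/(R_th + R_L); requiring this ≤ 0.110 gives R_L ≥ R_th(1/0.110 − 1) = 119.9 × 8.091 = 970 Ω.

R_L(min) ≈ 970 Ω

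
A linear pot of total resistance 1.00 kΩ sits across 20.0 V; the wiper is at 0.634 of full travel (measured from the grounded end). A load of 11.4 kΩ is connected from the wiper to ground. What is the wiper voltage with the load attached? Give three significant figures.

The wiper splits the pot into (1−α)R = 366.0 Ω above and αR = 634.0 Ω below.
Lower section ‖ load = 600.6 Ω.
V_wiper = 20.0 × 600.6/(366.0 + 600.6) = 12.4 V.

V ≈ 12.4 V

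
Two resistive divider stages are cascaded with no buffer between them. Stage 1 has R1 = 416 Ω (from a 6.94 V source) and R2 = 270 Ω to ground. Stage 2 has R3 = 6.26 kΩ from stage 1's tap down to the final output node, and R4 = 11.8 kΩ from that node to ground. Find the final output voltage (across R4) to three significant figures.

V_out ≈ 1.77 V

Stage 2 presents R3+R4 = 18060 Ω as a load on stage 1's tap.
Stage 1's lower leg becomes R2‖(R3+R4) = 266.0 Ω, so V_mid = 6.94 × 266.0/682.0 = 2.707 V.
Stage 2 is itself unloaded: V_out = V_mid × R4/(R3+R4) = 2.707 × 11800/18060 = 1.77 V.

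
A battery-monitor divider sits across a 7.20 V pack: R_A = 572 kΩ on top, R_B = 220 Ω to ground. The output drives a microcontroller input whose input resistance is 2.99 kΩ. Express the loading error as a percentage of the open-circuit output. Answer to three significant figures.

6.85 %

The divider's output (Thévenin) resistance is R_A‖R_B = 219.9 Ω.
Fractional drop under load = R_th/(R_th + R_L) = 219.9 / (219.9 + 2990) = 0.06851.
So the output falls by 6.85 %.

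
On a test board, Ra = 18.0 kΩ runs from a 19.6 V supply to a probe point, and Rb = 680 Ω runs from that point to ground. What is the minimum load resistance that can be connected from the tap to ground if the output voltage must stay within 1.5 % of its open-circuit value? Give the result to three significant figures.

Output resistance R_th = Ra‖Rb = (18000 × 680)/18680 = 655.2 Ω.
The fractional drop is R_th/(R_th + R_L); requiring this ≤ 0.0150 gives R_L ≥ R_th(1/0.0150 − 1) = 655.2 × 65.67 = 43.0 kΩ.

R_L(min) ≈ 43.0 kΩ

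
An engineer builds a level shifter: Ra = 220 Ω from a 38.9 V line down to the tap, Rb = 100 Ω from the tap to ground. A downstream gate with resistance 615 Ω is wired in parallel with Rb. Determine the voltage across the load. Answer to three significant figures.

The load sits in parallel with Rb: Rb‖R_L = (100 × 615) / (100 + 615) = 86.01 Ω.
V_out = 38.9 × 86.01 / (220 + 86.01) = 38.9 × 86.01/306.0 = 10.9 V.
(Unloaded it would have been 12.2 V.)

V_out ≈ 10.9 V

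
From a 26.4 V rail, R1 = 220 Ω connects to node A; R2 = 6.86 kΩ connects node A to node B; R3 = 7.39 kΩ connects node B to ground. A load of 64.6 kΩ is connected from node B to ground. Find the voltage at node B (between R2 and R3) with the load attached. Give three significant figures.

V ≈ 12.8 V

At node B, R3 is in parallel with the load: R3‖R_L = 6631 Ω.
Below node A the resistance is R2 + (R3‖R_L) = 13490 Ω, so V_A = 26.4 × 13490/13710 = 25.98 V.
Then V_B = V_A × (R3‖R_L)/(R2 + R3‖R_L) = 25.98 × 6631/13490 = 12.8 V.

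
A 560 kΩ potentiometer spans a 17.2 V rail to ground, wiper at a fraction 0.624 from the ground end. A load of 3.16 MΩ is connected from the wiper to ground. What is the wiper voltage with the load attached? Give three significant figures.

V ≈ 10.3 V

The wiper splits the pot into (1−α)R = 210.6 kΩ above and αR = 349.4 kΩ below.
Lower section ‖ load = 314.6 kΩ.
V_wiper = 17.2 × 314.6/(210.6 + 314.6) = 10.3 V.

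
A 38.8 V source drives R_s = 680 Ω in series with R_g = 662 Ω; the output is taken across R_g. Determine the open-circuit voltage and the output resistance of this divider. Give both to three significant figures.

V_th = 19.1 V, R_th = 335 Ω

V_th is the open-circuit tap voltage: 38.8 × 662/(680 + 662) = 19.1 V.
With the supply zeroed, R_s and R_g appear in parallel from the tap: R_th = R_s‖R_g = (680 × 662)/1342 = 335 Ω.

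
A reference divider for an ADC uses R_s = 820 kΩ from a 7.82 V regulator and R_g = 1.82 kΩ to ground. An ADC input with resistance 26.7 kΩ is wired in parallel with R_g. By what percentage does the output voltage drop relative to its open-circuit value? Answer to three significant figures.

6.37 %

The divider's output (Thévenin) resistance is R_s‖R_g = 1.816 kΩ.
Fractional drop under load = R_th/(R_th + R_L) = 1.816 / (1.816 + 26.7) = 0.06368.
So the output falls by 6.37 %.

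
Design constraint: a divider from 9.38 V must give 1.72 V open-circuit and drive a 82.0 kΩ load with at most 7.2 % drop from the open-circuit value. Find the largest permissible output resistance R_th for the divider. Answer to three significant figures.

Loading drop = R_th/(R_th + R_L) ≤ 0.0720, so R_th ≤ R_L · ε/(1−ε) = 82.0 kΩ × 0.0720/0.9280 = 6.36 kΩ.

R_th ≤ 6.36 kΩ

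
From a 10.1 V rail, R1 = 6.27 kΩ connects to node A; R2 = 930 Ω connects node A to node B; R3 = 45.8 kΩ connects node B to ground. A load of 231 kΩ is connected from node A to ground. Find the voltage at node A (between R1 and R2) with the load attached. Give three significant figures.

Below node A the series string R2+R3 = 46730 Ω sits in parallel with the 231000 Ω load: 38870 Ω.
V_A = 10.1 × 38870/(6270 + 38870) = 8.70 V.

V ≈ 8.70 V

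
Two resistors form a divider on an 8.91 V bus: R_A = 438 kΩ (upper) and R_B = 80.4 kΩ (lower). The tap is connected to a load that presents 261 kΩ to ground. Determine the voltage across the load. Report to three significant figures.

V_out ≈ 1.10 V

The load sits in parallel with R_B: R_B‖R_L = (80.4 × 261) / (80.4 + 261) = 61.47 kΩ.
V_out = 8.91 × 61.47 / (438 + 61.47) = 8.91 × 61.47/499.5 = 1.10 V.
(Unloaded it would have been 1.38 V.)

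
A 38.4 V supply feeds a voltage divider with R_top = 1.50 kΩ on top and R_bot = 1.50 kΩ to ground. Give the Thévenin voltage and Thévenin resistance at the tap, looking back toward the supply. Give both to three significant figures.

V_th is the open-circuit tap voltage: 38.4 × 1.50/(1.50 + 1.50) = 19.2 V.
With the supply zeroed, R_top and R_bot appear in parallel from the tap: R_th = R_top‖R_bot = (1.50 × 1.50)/3.000 = 750 Ω.

V_th = 19.2 V, R_th = 750 Ω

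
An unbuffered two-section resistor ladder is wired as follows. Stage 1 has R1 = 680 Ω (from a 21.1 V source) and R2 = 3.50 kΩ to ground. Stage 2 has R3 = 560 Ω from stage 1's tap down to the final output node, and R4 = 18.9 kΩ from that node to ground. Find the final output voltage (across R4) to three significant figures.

V_out ≈ 16.7 V

Stage 2 presents R3+R4 = 19460 Ω as a load on stage 1's tap.
Stage 1's lower leg becomes R2‖(R3+R4) = 2966 Ω, so V_mid = 21.1 × 2966/3646 = 17.17 V.
Stage 2 is itself unloaded: V_out = V_mid × R4/(R3+R4) = 17.17 × 18900/19460 = 16.7 V.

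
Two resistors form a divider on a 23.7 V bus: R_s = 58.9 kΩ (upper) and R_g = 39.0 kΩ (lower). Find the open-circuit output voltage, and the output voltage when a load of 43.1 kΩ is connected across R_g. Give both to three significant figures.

Open-circuit: V = 23.7 × 39.0/(58.9 + 39.0) = 9.44 V.
With the load, R_g becomes R_g‖R_L = 20.47 kΩ, so V = 23.7 × 20.47/79.37 = 6.11 V.

Unloaded: 9.44 V; loaded: 6.11 V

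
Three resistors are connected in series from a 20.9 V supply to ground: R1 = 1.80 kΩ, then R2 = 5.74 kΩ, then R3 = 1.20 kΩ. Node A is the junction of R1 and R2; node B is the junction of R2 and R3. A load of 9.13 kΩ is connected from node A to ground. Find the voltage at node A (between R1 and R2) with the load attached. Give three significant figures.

Below node A the series string R2+R3 = 6.940 kΩ sits in parallel with the 9.13 kΩ load: 3.943 kΩ.
V_A = 20.9 × 3.943/(1.80 + 3.943) = 14.3 V.

V ≈ 14.3 V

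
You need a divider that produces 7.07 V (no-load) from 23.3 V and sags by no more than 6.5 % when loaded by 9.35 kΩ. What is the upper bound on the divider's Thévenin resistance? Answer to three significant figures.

R_th ≤ 650 Ω

Loading drop = R_th/(R_th + R_L) ≤ 0.0650, so R_th ≤ R_L · ε/(1−ε) = 9.35 kΩ × 0.0650/0.9350 = 650 Ω.
(Any R1, R2 with R2/(R1+R2) = 0.303 and R1‖R2 ≤ 650 Ω will meet the spec.)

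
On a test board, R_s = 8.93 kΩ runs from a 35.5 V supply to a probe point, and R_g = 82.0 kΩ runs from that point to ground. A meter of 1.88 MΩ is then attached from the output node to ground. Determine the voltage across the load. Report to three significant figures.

The load sits in parallel with R_g: R_g‖R_L = (82.0 × 1880) / (82.0 + 1880) = 78.57 kΩ.
V_out = 35.5 × 78.57 / (8.93 + 78.57) = 35.5 × 78.57/87.50 = 31.9 V.
(Unloaded it would have been 32.0 V.)

V_out ≈ 31.9 V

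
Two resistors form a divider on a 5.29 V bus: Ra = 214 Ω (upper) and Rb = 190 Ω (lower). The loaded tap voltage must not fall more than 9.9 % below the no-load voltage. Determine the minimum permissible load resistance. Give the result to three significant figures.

Output resistance R_th = Ra‖Rb = (214 × 190)/404.0 = 100.6 Ω.
The fractional drop is R_th/(R_th + R_L); requiring this ≤ 0.0990 gives R_L ≥ R_th(1/0.0990 − 1) = 100.6 × 9.101 = 916 Ω.

R_L(min) ≈ 916 Ω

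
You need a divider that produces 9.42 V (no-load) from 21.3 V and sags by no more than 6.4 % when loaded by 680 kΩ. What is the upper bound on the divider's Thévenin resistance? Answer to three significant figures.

Loading drop = R_th/(R_th + R_L) ≤ 0.0640, so R_th ≤ R_L · ε/(1−ε) = 680 kΩ × 0.0640/0.9360 = 46.5 kΩ.

R_th ≤ 46.5 kΩ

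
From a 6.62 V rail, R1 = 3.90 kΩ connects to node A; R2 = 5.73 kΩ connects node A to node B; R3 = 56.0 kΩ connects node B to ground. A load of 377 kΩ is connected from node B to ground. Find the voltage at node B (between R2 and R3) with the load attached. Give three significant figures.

At node B, R3 is in parallel with the load: R3‖R_L = 48.76 kΩ.
Below node A the resistance is R2 + (R3‖R_L) = 54.49 kΩ, so V_A = 6.62 × 54.49/58.39 = 6.178 V.
Then V_B = V_A × (R3‖R_L)/(R2 + R3‖R_L) = 6.178 × 48.76/54.49 = 5.53 V.

V ≈ 5.53 V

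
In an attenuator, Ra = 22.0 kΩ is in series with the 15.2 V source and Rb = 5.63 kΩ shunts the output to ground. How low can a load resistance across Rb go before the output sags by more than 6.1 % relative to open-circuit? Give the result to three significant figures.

Output resistance R_th = Ra‖Rb = (22.0 × 5.63)/27.63 = 4.483 kΩ.
The fractional drop is R_th/(R_th + R_L); requiring this ≤ 0.0610 gives R_L ≥ R_th(1/0.0610 − 1) = 4.483 × 15.39 = 69.0 kΩ.

R_L(min) ≈ 69.0 kΩ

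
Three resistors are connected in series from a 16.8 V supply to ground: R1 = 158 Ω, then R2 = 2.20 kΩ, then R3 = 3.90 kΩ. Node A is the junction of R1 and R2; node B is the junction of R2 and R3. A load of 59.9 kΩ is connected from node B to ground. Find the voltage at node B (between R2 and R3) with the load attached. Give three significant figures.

At node B, R3 is in parallel with the load: R3‖R_L = 3662 Ω.
Below node A the resistance is R2 + (R3‖R_L) = 5862 Ω, so V_A = 16.8 × 5862/6020 = 16.36 V.
Then V_B = V_A × (R3‖R_L)/(R2 + R3‖R_L) = 16.36 × 3662/5862 = 10.2 V.

V ≈ 10.2 V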